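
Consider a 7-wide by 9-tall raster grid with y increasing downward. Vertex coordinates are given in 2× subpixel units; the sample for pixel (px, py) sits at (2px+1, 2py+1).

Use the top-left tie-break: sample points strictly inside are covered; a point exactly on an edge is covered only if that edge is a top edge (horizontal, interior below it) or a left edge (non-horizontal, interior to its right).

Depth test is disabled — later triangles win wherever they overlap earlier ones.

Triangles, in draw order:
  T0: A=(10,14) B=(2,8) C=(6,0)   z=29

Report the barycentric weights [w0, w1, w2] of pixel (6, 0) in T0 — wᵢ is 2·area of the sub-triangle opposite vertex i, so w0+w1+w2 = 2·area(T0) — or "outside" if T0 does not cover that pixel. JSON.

T0:
  2·area = 88
  edge (10, 14)→(2, 8): d=(-8,-6) top-left  bias=+0
  edge (2, 8)→(6, 0): d=(4,-8) top-left  bias=+0
  edge (6, 0)→(10, 14): d=(4,14) right/bottom  bias=-1
    (2,1)@(5, 3): e=[58,4,26] → █
    (3,1)@(7, 3): e=[70,20,-2] → ·
    (2,2)@(5, 5): e=[42,12,34] → █
    (3,2)@(7, 5): e=[54,28,6] → █
    (4,2)@(9, 5): e=[66,44,-22] → ·
    (1,3)@(3, 7): e=[14,4,70] → █
    (4,3)@(9, 7): e=[50,52,-14] → ·
    (1,4)@(3, 9): e=[-2,12,78] → ·
    (2,4)@(5, 9): e=[10,28,50] → █
    (4,4)@(9, 9): e=[34,60,-6] → ·
    (2,5)@(5, 11): e=[-6,36,58] → ·
    (3,5)@(7, 11): e=[6,52,30] → █
  covered (11 px):
    · · · · · · ·
    · · █ · · · ·
    · · █ █ · · ·
    · █ █ █ · · ·
    · · █ █ · · ·
    · · · █ █ · ·
    · · · · █ · ·
    · · · · · · ·
    · · · · · · ·

Result: "outside"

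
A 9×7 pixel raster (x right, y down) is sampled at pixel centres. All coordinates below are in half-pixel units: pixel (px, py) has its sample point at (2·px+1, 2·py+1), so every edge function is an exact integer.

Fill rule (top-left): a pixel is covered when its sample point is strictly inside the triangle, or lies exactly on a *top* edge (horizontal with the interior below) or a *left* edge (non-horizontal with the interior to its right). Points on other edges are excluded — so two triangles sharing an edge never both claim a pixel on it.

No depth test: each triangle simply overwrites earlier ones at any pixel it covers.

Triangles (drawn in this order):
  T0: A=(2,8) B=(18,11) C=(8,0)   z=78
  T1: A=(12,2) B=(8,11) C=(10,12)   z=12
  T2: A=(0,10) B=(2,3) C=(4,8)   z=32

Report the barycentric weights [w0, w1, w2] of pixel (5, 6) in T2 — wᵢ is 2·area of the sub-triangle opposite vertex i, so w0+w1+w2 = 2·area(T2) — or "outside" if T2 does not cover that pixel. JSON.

T0:
  2·area = 146  (B↔C swapped to make it positive)
  edge (2, 8)→(8, 0): d=(6,-8) top-left  bias=+0
  edge (8, 0)→(18, 11): d=(10,11) right/bottom  bias=-1
  edge (18, 11)→(2, 8): d=(-16,-3) top-left  bias=+0
    (3,1)@(7, 3): e=[10,41,95] → #
    (4,1)@(9, 3): e=[26,19,101] → #
    (5,1)@(11, 3): e=[42,-3,107] → ·
    (2,2)@(5, 5): e=[6,83,57] → #
    (5,2)@(11, 5): e=[54,17,75] → #
    (6,2)@(13, 5): e=[70,-5,81] → ·
    (1,3)@(3, 7): e=[2,125,19] → #
    (6,3)@(13, 7): e=[82,15,49] → #
    (7,3)@(15, 7): e=[98,-7,55] → ·
    (1,4)@(3, 9): e=[14,145,-13] → ·
    (2,4)@(5, 9): e=[30,123,-7] → ·
    (3,4)@(7, 9): e=[46,101,-1] → ·
  covered (16 px):
    · · · · · · · · ·
    · · · # # · · · ·
    · · # # # # · · ·
    · # # # # # # · ·
    · · · · # # # # ·
    · · · · · · · · ·
    · · · · · · · · ·
T1:
  2·area = 22  (B↔C swapped to make it positive)
  edge (12, 2)→(10, 12): d=(-2,10) right/bottom  bias=-1
  edge (10, 12)→(8, 11): d=(-2,-1) top-left  bias=+0
  edge (8, 11)→(12, 2): d=(4,-9) top-left  bias=+0
    (5,2)@(11, 5): e=[4,15,3] → #
    (6,2)@(13, 5): e=[-16,17,21] → ·
    (5,3)@(11, 7): e=[0,11,11] → ·  [on edge]
    (4,4)@(9, 9): e=[16,5,1] → #
    (5,4)@(11, 9): e=[-4,7,19] → ·
    (4,5)@(9, 11): e=[12,1,9] → #
    (5,5)@(11, 11): e=[-8,3,27] → ·
    (4,6)@(9, 13): e=[8,-3,17] → ·
  covered (3 px):
    · · · · · · · · ·
    · · · · · · · · ·
    · · · · · # · · ·
    · · · · · · · · ·
    · · · · # · · · ·
    · · · · # · · · ·
    · · · · · · · · ·
T2:
  2·area = 24
  edge (0, 10)→(2, 3): d=(2,-7) top-left  bias=+0
  edge (2, 3)→(4, 8): d=(2,5) right/bottom  bias=-1
  edge (4, 8)→(0, 10): d=(-4,2) right/bottom  bias=-1
    (0,3)@(1, 7): e=[1,13,10] → #
    (1,3)@(3, 7): e=[15,3,6] → #
    (2,3)@(5, 7): e=[29,-7,2] → ·
    (0,4)@(1, 9): e=[5,17,2] → #
    (1,4)@(3, 9): e=[19,7,-2] → ·
    (0,5)@(1, 11): e=[9,21,-6] → ·
  covered (3 px):
    · · · · · · · · ·
    · · · · · · · · ·
    · · · · · · · · ·
    # # · · · · · · ·
    # · · · · · · · ·
    · · · · · · · · ·
    · · · · · · · · ·

Answer: "outside"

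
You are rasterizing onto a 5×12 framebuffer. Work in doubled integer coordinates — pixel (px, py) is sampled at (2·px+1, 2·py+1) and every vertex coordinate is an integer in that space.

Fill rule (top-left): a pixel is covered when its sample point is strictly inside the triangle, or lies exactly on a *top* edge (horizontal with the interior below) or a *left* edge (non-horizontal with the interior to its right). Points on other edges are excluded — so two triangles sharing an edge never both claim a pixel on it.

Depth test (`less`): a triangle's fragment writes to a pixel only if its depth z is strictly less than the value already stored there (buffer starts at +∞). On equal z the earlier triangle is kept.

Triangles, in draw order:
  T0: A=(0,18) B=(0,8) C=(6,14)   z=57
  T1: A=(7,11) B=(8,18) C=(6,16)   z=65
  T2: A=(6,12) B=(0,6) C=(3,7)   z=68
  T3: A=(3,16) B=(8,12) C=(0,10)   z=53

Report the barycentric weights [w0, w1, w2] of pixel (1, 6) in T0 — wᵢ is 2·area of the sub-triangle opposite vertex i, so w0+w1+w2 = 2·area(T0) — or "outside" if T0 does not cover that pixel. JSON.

T0:
  2·area = 60
  edge (0, 18)→(0, 8): d=(0,-10) top-left  bias=+0
  edge (0, 8)→(6, 14): d=(6,6) right/bottom  bias=-1
  edge (6, 14)→(0, 18): d=(-6,4) right/bottom  bias=-1
    (0,4)@(1, 9): e=[10,0,50] → ·  [on edge]
    (0,5)@(1, 11): e=[10,12,38] → █
    (1,5)@(3, 11): e=[30,0,30] → ·  [on edge]
    (0,6)@(1, 13): e=[10,24,26] → █
    (1,6)@(3, 13): e=[30,12,18] → █
    (2,6)@(5, 13): e=[50,0,10] → ·  [on edge]
    (0,7)@(1, 15): e=[10,36,14] → █
    (2,7)@(5, 15): e=[50,12,-2] → ·
    (3,7)@(7, 15): e=[70,0,-10] → ·  [on edge]
    (0,8)@(1, 17): e=[10,48,2] → █
    (1,8)@(3, 17): e=[30,36,-6] → ·
    (4,8)@(9, 17): e=[90,0,-30] → ·  [on edge]
  covered (6 px):
    · · · · ·
    · · · · ·
    · · · · ·
    · · · · ·
    · · · · ·
    █ · · · ·
    █ █ · · ·
    █ █ · · ·
    █ · · · ·
    · · · · ·
    · · · · ·
    · · · · ·
T1:
  2·area = 12
  edge (7, 11)→(8, 18): d=(1,7) right/bottom  bias=-1
  edge (8, 18)→(6, 16): d=(-2,-2) top-left  bias=+0
  edge (6, 16)→(7, 11): d=(1,-5) top-left  bias=+0
    (4,0)@(9, 1): e=[-24,36,0] → ·  [on edge]
    (0,5)@(1, 11): e=[42,0,-30] → ·  [on edge]
    (3,5)@(7, 11): e=[0,12,0] → ·  [on edge]
    (1,6)@(3, 13): e=[30,0,-18] → ·  [on edge]
    (3,6)@(7, 13): e=[2,8,2] → █
    (4,6)@(9, 13): e=[-12,12,12] → ·
    (2,7)@(5, 15): e=[18,0,-6] → ·  [on edge]
    (3,7)@(7, 15): e=[4,4,4] → █
    (4,7)@(9, 15): e=[-10,8,14] → ·
    (3,8)@(7, 17): e=[6,0,6] → █  [on edge]
    (4,8)@(9, 17): e=[-8,4,16] → ·
    (3,9)@(7, 19): e=[8,-4,8] → ·
    (4,9)@(9, 19): e=[-6,0,18] → ·  [on edge]
    (2,10)@(5, 21): e=[24,-12,0] → ·  [on edge]
  covered (3 px):
    · · · · ·
    · · · · ·
    · · · · ·
    · · · · ·
    · · · · ·
    · · · · ·
    · · · █ ·
    · · · █ ·
    · · · █ ·
    · · · · ·
    · · · · ·
    · · · · ·
T2:
  2·area = 12
  edge (6, 12)→(0, 6): d=(-6,-6) top-left  bias=+0
  edge (0, 6)→(3, 7): d=(3,1) right/bottom  bias=-1
  edge (3, 7)→(6, 12): d=(3,5) right/bottom  bias=-1
    (0,3)@(1, 7): e=[0,2,10] → █  [on edge]
    (1,3)@(3, 7): e=[12,0,0] → ·  [on edge]
    (0,4)@(1, 9): e=[-12,8,16] → ·
    (1,4)@(3, 9): e=[0,6,6] → █  [on edge]
    (2,4)@(5, 9): e=[12,4,-4] → ·
    (4,4)@(9, 9): e=[36,0,-24] → ·  [on edge]
    (1,5)@(3, 11): e=[-12,12,12] → ·
    (2,5)@(5, 11): e=[0,10,2] → █  [on edge]
    (3,5)@(7, 11): e=[12,8,-8] → ·
    (2,6)@(5, 13): e=[-12,16,8] → ·
    (3,6)@(7, 13): e=[0,14,-2] → ·  [on edge]
    (4,7)@(9, 15): e=[0,18,-6] → ·  [on edge]
    (4,8)@(9, 17): e=[-12,24,0] → ·  [on edge]
  covered (3 px):
    · · · · ·
    · · · · ·
    · · · · ·
    █ · · · ·
    · █ · · ·
    · · █ · ·
    · · · · ·
    · · · · ·
    · · · · ·
    · · · · ·
    · · · · ·
    · · · · ·
T3:
  2·area = 42  (B↔C swapped to make it positive)
  edge (3, 16)→(0, 10): d=(-3,-6) top-left  bias=+0
  edge (0, 10)→(8, 12): d=(8,2) right/bottom  bias=-1
  edge (8, 12)→(3, 16): d=(-5,4) right/bottom  bias=-1
    (0,5)@(1, 11): e=[3,6,33] → █
    (1,5)@(3, 11): e=[15,2,25] → █
    (2,5)@(5, 11): e=[27,-2,17] → ·
    (0,6)@(1, 13): e=[-3,22,23] → ·
    (1,6)@(3, 13): e=[9,18,15] → █
    (2,6)@(5, 13): e=[21,14,7] → █
    (3,6)@(7, 13): e=[33,10,-1] → ·
    (1,7)@(3, 15): e=[3,34,5] → █
    (2,7)@(5, 15): e=[15,30,-3] → ·
    (1,8)@(3, 17): e=[-3,50,-5] → ·
  covered (5 px):
    · · · · ·
    · · · · ·
    · · · · ·
    · · · · ·
    · · · · ·
    █ █ · · ·
    · █ █ · ·
    · █ · · ·
    · · · · ·
    · · · · ·
    · · · · ·
    · · · · ·

Final: [12,18,30]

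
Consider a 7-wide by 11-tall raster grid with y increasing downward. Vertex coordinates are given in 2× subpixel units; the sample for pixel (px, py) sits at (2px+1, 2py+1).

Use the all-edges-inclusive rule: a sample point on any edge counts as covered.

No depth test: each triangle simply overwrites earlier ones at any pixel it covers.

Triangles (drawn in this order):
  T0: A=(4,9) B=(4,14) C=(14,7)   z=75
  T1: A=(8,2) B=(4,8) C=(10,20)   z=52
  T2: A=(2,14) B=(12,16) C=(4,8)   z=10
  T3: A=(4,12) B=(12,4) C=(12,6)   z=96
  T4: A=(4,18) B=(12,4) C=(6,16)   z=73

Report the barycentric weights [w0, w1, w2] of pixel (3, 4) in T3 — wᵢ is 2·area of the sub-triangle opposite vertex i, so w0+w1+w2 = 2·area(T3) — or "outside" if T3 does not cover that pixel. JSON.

T0:
  2·area = 50  (B↔C swapped to make it positive)
  edge (4, 9)→(14, 7): d=(10,-2) inclusive
  edge (14, 7)→(4, 14): d=(-10,7) inclusive
  edge (4, 14)→(4, 9): d=(0,-5) inclusive
    (2,4)@(5, 9): e=[2,43,5] → █
    (3,4)@(7, 9): e=[6,29,15] → █
    (4,4)@(9, 9): e=[10,15,25] → █
    (5,4)@(11, 9): e=[14,1,35] → █
    (6,4)@(13, 9): e=[18,-13,45] → ·
    (2,5)@(5, 11): e=[22,23,5] → █
    (4,5)@(9, 11): e=[30,-5,25] → ·
    (5,5)@(11, 11): e=[34,-19,35] → ·
    (2,6)@(5, 13): e=[42,3,5] → █
    (3,6)@(7, 13): e=[46,-11,15] → ·
    (2,7)@(5, 15): e=[62,-17,5] → ·
  covered (7 px):
    · · · · · · ·
    · · · · · · ·
    · · · · · · ·
    · · · · · · ·
    · · █ █ █ █ ·
    · · █ █ · · ·
    · · █ · · · ·
    · · · · · · ·
    · · · · · · ·
    · · · · · · ·
    · · · · · · ·
T1:
  2·area = 84  (B↔C swapped to make it positive)
  edge (8, 2)→(10, 20): d=(2,18) inclusive
  edge (10, 20)→(4, 8): d=(-6,-12) inclusive
  edge (4, 8)→(8, 2): d=(4,-6) inclusive
    (3,2)@(7, 5): e=[24,54,6] → █
    (4,2)@(9, 5): e=[-12,78,18] → ·
    (2,3)@(5, 7): e=[64,18,2] → █
    (4,3)@(9, 7): e=[-8,66,26] → ·
    (2,4)@(5, 9): e=[68,6,10] → █
    (4,4)@(9, 9): e=[-4,54,34] → ·
    (2,5)@(5, 11): e=[72,-6,18] → ·
    (3,5)@(7, 11): e=[36,18,30] → █
    (4,5)@(9, 11): e=[0,42,42] → █  [on edge]
    (5,5)@(11, 11): e=[-36,66,54] → ·
    (3,6)@(7, 13): e=[40,6,38] → █
    (5,6)@(11, 13): e=[-32,54,62] → ·
  covered (11 px):
    · · · · · · ·
    · · · · · · ·
    · · · █ · · ·
    · · █ █ · · ·
    · · █ █ · · ·
    · · · █ █ · ·
    · · · █ █ · ·
    · · · · █ · ·
    · · · · █ · ·
    · · · · · · ·
    · · · · · · ·
T2:
  2·area = 64  (B↔C swapped to make it positive)
  edge (2, 14)→(4, 8): d=(2,-6) inclusive
  edge (4, 8)→(12, 16): d=(8,8) inclusive
  edge (12, 16)→(2, 14): d=(-10,-2) inclusive
    (0,2)@(1, 5): e=[-24,0,88] → ·  [on edge]
    (2,2)@(5, 5): e=[0,-32,96] → ·  [on edge]
    (1,3)@(3, 7): e=[-8,0,72] → ·  [on edge]
    (2,4)@(5, 9): e=[8,0,56] → █  [on edge]
    (3,4)@(7, 9): e=[20,-16,60] → ·
    (1,5)@(3, 11): e=[0,32,32] → █  [on edge]
    (3,5)@(7, 11): e=[24,0,40] → █  [on edge]
    (4,5)@(9, 11): e=[36,-16,44] → ·
    (1,6)@(3, 13): e=[4,48,12] → █
    (4,6)@(9, 13): e=[40,0,24] → █  [on edge]
    (5,6)@(11, 13): e=[52,-16,28] → ·
    (1,7)@(3, 15): e=[8,64,-8] → ·
    (3,7)@(7, 15): e=[32,32,0] → █  [on edge]
    (5,7)@(11, 15): e=[56,0,8] → █  [on edge]
    (0,8)@(1, 17): e=[0,96,-32] → ·  [on edge]
    (6,8)@(13, 17): e=[72,0,-8] → ·  [on edge]
  covered (11 px):
    · · · · · · ·
    · · · · · · ·
    · · · · · · ·
    · · · · · · ·
    · · █ · · · ·
    · █ █ █ · · ·
    · █ █ █ █ · ·
    · · · █ █ █ ·
    · · · · · · ·
    · · · · · · ·
    · · · · · · ·
T3:
  2·area = 16
  edge (4, 12)→(12, 4): d=(8,-8) inclusive
  edge (12, 4)→(12, 6): d=(0,2) inclusive
  edge (12, 6)→(4, 12): d=(-8,6) inclusive
    (6,1)@(13, 3): e=[0,-2,18] → ·  [on edge]
    (5,2)@(11, 5): e=[0,2,14] → █  [on edge]
    (6,2)@(13, 5): e=[16,-2,2] → ·
    (4,3)@(9, 7): e=[0,6,10] → █  [on edge]
    (5,3)@(11, 7): e=[16,2,-2] → ·
    (3,4)@(7, 9): e=[0,10,6] → █  [on edge]
    (4,4)@(9, 9): e=[16,6,-6] → ·
    (2,5)@(5, 11): e=[0,14,2] → █  [on edge]
    (3,5)@(7, 11): e=[16,10,-10] → ·
    (1,6)@(3, 13): e=[0,18,-2] → ·  [on edge]
    (2,6)@(5, 13): e=[16,14,-14] → ·
    (0,7)@(1, 15): e=[0,22,-6] → ·  [on edge]
  covered (4 px):
    · · · · · · ·
    · · · · · · ·
    · · · · · █ ·
    · · · · █ · ·
    · · · █ · · ·
    · · █ · · · ·
    · · · · · · ·
    · · · · · · ·
    · · · · · · ·
    · · · · · · ·
    · · · · · · ·
T4:
  2·area = 12
  edge (4, 18)→(12, 4): d=(8,-14) inclusive
  edge (12, 4)→(6, 16): d=(-6,12) inclusive
  edge (6, 16)→(4, 18): d=(-2,2) inclusive
    (6,4)@(13, 9): e=[54,-42,0] → ·  [on edge]
    (5,5)@(11, 11): e=[42,-30,0] → ·  [on edge]
    (3,6)@(7, 13): e=[2,6,4] → █
    (4,6)@(9, 13): e=[30,-18,0] → ·  [on edge]
    (3,7)@(7, 15): e=[18,-6,0] → ·  [on edge]
    (2,8)@(5, 17): e=[6,6,0] → █  [on edge]
    (3,8)@(7, 17): e=[34,-18,-4] → ·
    (1,9)@(3, 19): e=[-6,18,0] → ·  [on edge]
    (2,9)@(5, 19): e=[22,-6,-4] → ·
    (0,10)@(1, 21): e=[-18,30,0] → ·  [on edge]
  covered (2 px):
    · · · · · · ·
    · · · · · · ·
    · · · · · · ·
    · · · · · · ·
    · · · · · · ·
    · · · · · · ·
    · · · █ · · ·
    · · · · · · ·
    · · █ · · · ·
    · · · · · · ·
    · · · · · · ·

Result: [10,6,0]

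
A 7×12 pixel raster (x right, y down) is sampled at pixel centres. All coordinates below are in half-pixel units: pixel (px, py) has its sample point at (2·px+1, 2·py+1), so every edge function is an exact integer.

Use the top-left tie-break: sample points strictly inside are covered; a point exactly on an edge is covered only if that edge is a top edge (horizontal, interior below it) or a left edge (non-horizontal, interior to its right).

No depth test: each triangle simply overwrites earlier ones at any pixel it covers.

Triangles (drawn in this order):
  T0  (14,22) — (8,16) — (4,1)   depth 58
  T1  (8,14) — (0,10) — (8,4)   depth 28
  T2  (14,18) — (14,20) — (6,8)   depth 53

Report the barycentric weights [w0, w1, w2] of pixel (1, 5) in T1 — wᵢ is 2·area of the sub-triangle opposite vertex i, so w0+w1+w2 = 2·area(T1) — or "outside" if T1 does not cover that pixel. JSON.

T0:
  2·area = 66
  edge (14, 22)→(8, 16): d=(-6,-6) top-left  bias=+0
  edge (8, 16)→(4, 1): d=(-4,-15) top-left  bias=+0
  edge (4, 1)→(14, 22): d=(10,21) right/bottom  bias=-1
    (0,4)@(1, 9): e=[0,-77,143] → ·  [on edge]
    (3,4)@(7, 9): e=[36,13,17] → #
    (4,4)@(9, 9): e=[48,43,-25] → ·
    (1,5)@(3, 11): e=[0,-55,121] → ·  [on edge]
    (3,5)@(7, 11): e=[24,5,37] → #
    (4,5)@(9, 11): e=[36,35,-5] → ·
    (2,6)@(5, 13): e=[0,-33,99] → ·  [on edge]
    (3,6)@(7, 13): e=[12,-3,57] → ·
    (4,6)@(9, 13): e=[24,27,15] → #
    (5,6)@(11, 13): e=[36,57,-27] → ·
    (3,7)@(7, 15): e=[0,-11,77] → ·  [on edge]
    (4,7)@(9, 15): e=[12,19,35] → #
    (4,8)@(9, 17): e=[0,11,55] → #  [on edge]
    (5,9)@(11, 19): e=[0,33,33] → #  [on edge]
    (6,10)@(13, 21): e=[0,55,11] → #  [on edge]
  covered (8 px):
    · · · · · · ·
    · · · · · · ·
    · · · · · · ·
    · · · · · · ·
    · · · # · · ·
    · · · # · · ·
    · · · · # · ·
    · · · · # · ·
    · · · · # # ·
    · · · · · # ·
    · · · · · · #
    · · · · · · ·
T1:
  2·area = 80
  edge (8, 14)→(0, 10): d=(-8,-4) top-left  bias=+0
  edge (0, 10)→(8, 4): d=(8,-6) top-left  bias=+0
  edge (8, 4)→(8, 14): d=(0,10) right/bottom  bias=-1
    (3,2)@(7, 5): e=[68,2,10] → #
    (4,2)@(9, 5): e=[76,14,-10] → ·
    (2,3)@(5, 7): e=[44,6,30] → #
    (4,3)@(9, 7): e=[60,30,-10] → ·
    (1,4)@(3, 9): e=[20,10,50] → #
    (4,4)@(9, 9): e=[44,46,-10] → ·
    (1,5)@(3, 11): e=[4,26,50] → #
    (4,5)@(9, 11): e=[28,62,-10] → ·
    (1,6)@(3, 13): e=[-12,42,50] → ·
    (2,6)@(5, 13): e=[-4,54,30] → ·
    (3,6)@(7, 13): e=[4,66,10] → #
    (4,6)@(9, 13): e=[12,78,-10] → ·
  covered (10 px):
    · · · · · · ·
    · · · · · · ·
    · · · # · · ·
    · · # # · · ·
    · # # # · · ·
    · # # # · · ·
    · · · # · · ·
    · · · · · · ·
    · · · · · · ·
    · · · · · · ·
    · · · · · · ·
    · · · · · · ·
T2:
  2·area = 16
  edge (14, 18)→(14, 20): d=(0,2) right/bottom  bias=-1
  edge (14, 20)→(6, 8): d=(-8,-12) top-left  bias=+0
  edge (6, 8)→(14, 18): d=(8,10) right/bottom  bias=-1
    (5,7)@(11, 15): e=[6,4,6] → #
    (6,7)@(13, 15): e=[2,28,-14] → ·
    (5,8)@(11, 17): e=[6,-12,22] → ·
    (6,8)@(13, 17): e=[2,12,2] → #
    (6,9)@(13, 19): e=[2,-4,18] → ·
  covered (2 px):
    · · · · · · ·
    · · · · · · ·
    · · · · · · ·
    · · · · · · ·
    · · · · · · ·
    · · · · · · ·
    · · · · · · ·
    · · · · · # ·
    · · · · · · #
    · · · · · · ·
    · · · · · · ·
    · · · · · · ·

Final: [26,50,4]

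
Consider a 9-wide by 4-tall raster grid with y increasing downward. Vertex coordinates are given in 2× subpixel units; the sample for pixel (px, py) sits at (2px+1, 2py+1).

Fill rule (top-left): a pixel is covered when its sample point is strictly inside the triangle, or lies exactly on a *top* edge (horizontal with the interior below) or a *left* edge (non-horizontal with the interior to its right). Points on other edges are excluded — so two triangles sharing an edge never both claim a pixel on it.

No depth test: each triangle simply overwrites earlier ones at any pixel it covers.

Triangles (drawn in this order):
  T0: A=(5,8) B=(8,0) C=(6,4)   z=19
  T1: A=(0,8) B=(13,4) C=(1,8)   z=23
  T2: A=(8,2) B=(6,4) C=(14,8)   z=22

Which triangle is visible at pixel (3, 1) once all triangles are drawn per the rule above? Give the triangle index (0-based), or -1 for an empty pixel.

T0:
  2·area = 4  (B↔C swapped to make it positive)
  edge (5, 8)→(6, 4): d=(1,-4) top-left  bias=+0
  edge (6, 4)→(8, 0): d=(2,-4) top-left  bias=+0
  edge (8, 0)→(5, 8): d=(-3,8) right/bottom  bias=-1
  covered (0 px):
    . . . . . . . . .
    . . . . . . . . .
    . . . . . . . . .
    . . . . . . . . .
T1:
  2·area = 4
  edge (0, 8)→(13, 4): d=(13,-4) top-left  bias=+0
  edge (13, 4)→(1, 8): d=(-12,4) right/bottom  bias=-1
  edge (1, 8)→(0, 8): d=(-1,0) right/bottom  bias=-1
  covered (0 px):
    . . . . . . . . .
    . . . . . . . . .
    . . . . . . . . .
    . . . . . . . . .
T2:
  2·area = 24  (B↔C swapped to make it positive)
  edge (8, 2)→(14, 8): d=(6,6) right/bottom  bias=-1
  edge (14, 8)→(6, 4): d=(-8,-4) top-left  bias=+0
  edge (6, 4)→(8, 2): d=(2,-2) top-left  bias=+0
    (3,0)@(7, 1): e=[0,28,-4] → .  [on edge]
    (4,0)@(9, 1): e=[-12,36,0] → .  [on edge]
    (3,1)@(7, 3): e=[12,12,0] → X  [on edge]
    (4,1)@(9, 3): e=[0,20,4] → .  [on edge]
    (2,2)@(5, 5): e=[36,-12,0] → .  [on edge]
    (3,2)@(7, 5): e=[24,-4,4] → .
    (4,2)@(9, 5): e=[12,4,8] → X
    (5,2)@(11, 5): e=[0,12,12] → .  [on edge]
    (1,3)@(3, 7): e=[60,-36,0] → .  [on edge]
    (4,3)@(9, 7): e=[24,-12,12] → .
    (6,3)@(13, 7): e=[0,4,20] → .  [on edge]
  covered (2 px):
    . . . . . . . . .
    . . . X . . . . .
    . . . . X . . . .
    . . . . . . . . .

Z-buffer (winner per pixel, '.' = empty):
  . . . . . . . . .
  . . . 2 . . . . .
  . . . . 2 . . . .
  . . . . . . . . .

Result: 2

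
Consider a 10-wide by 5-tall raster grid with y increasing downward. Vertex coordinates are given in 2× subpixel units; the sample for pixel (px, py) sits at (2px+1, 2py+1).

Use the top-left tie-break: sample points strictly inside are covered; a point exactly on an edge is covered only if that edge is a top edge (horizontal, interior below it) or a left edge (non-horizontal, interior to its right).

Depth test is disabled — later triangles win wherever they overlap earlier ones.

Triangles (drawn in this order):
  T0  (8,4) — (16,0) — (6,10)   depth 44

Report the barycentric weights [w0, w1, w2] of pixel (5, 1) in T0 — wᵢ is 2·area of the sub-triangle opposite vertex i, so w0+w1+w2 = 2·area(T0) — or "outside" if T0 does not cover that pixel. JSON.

T0:
  2·area = 40
  edge (8, 4)→(16, 0): d=(8,-4) top-left  bias=+0
  edge (16, 0)→(6, 10): d=(-10,10) right/bottom  bias=-1
  edge (6, 10)→(8, 4): d=(2,-6) top-left  bias=+0
    (4,0)@(9, 1): e=[-20,60,0] → ·  [on edge]
    (7,0)@(15, 1): e=[4,0,36] → ·  [on edge]
    (5,1)@(11, 3): e=[4,20,16] → #
    (6,1)@(13, 3): e=[12,0,28] → ·  [on edge]
    (4,2)@(9, 5): e=[12,20,8] → #
    (5,2)@(11, 5): e=[20,0,20] → ·  [on edge]
    (3,3)@(7, 7): e=[20,20,0] → #  [on edge]
    (4,3)@(9, 7): e=[28,0,12] → ·  [on edge]
    (3,4)@(7, 9): e=[36,0,4] → ·  [on edge]
  covered (3 px):
    · · · · · · · · · ·
    · · · · · # · · · ·
    · · · · # · · · · ·
    · · · # · · · · · ·
    · · · · · · · · · ·

Answer: [20,16,4]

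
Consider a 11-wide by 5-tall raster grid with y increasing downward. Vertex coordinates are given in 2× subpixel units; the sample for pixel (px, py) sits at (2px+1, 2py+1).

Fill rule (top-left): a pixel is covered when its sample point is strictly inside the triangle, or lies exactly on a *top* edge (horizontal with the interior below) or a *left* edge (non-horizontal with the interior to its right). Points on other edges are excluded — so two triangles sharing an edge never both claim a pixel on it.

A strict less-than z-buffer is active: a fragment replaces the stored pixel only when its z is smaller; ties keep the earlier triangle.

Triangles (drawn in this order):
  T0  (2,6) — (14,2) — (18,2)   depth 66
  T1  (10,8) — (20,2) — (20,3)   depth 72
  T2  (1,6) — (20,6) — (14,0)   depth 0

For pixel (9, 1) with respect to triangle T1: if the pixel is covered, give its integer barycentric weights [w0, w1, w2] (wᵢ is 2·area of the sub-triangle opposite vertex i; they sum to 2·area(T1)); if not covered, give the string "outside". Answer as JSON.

T0:
  2·area = 16
  edge (2, 6)→(14, 2): d=(12,-4) top-left  bias=+0
  edge (14, 2)→(18, 2): d=(4,0) top-left  bias=+0
  edge (18, 2)→(2, 6): d=(-16,4) right/bottom  bias=-1
    (8,0)@(17, 1): e=[0,-4,20] → ·  [on edge]
    (5,1)@(11, 3): e=[0,4,12] → #  [on edge]
    (6,1)@(13, 3): e=[8,4,4] → #
    (7,1)@(15, 3): e=[16,4,-4] → ·
    (2,2)@(5, 5): e=[0,12,4] → #  [on edge]
    (3,2)@(7, 5): e=[8,12,-4] → ·
    (5,2)@(11, 5): e=[24,12,-20] → ·
    (6,2)@(13, 5): e=[32,12,-28] → ·
    (2,3)@(5, 7): e=[24,20,-28] → ·
  covered (3 px):
    · · · · · · · · · · ·
    · · · · · # # · · · ·
    · · # · · · · · · · ·
    · · · · · · · · · · ·
    · · · · · · · · · · ·
T1:
  2·area = 10
  edge (10, 8)→(20, 2): d=(10,-6) top-left  bias=+0
  edge (20, 2)→(20, 3): d=(0,1) right/bottom  bias=-1
  edge (20, 3)→(10, 8): d=(-10,5) right/bottom  bias=-1
    (9,1)@(19, 3): e=[4,1,5] → #
    (10,1)@(21, 3): e=[16,-1,-5] → ·
    (7,2)@(15, 5): e=[0,5,5] → #  [on edge]
    (8,2)@(17, 5): e=[12,3,-5] → ·
    (9,2)@(19, 5): e=[24,1,-15] → ·
    (7,3)@(15, 7): e=[20,5,-15] → ·
  covered (2 px):
    · · · · · · · · · · ·
    · · · · · · · · · # ·
    · · · · · · · # · · ·
    · · · · · · · · · · ·
    · · · · · · · · · · ·
T2:
  2·area = 114  (B↔C swapped to make it positive)
  edge (1, 6)→(14, 0): d=(13,-6) top-left  bias=+0
  edge (14, 0)→(20, 6): d=(6,6) right/bottom  bias=-1
  edge (20, 6)→(1, 6): d=(-19,0) right/bottom  bias=-1
    (6,0)@(13, 1): e=[7,12,95] → #
    (7,0)@(15, 1): e=[19,0,95] → ·  [on edge]
    (4,1)@(9, 3): e=[9,48,57] → #
    (5,1)@(11, 3): e=[21,36,57] → #
    (7,1)@(15, 3): e=[45,12,57] → #
    (8,1)@(17, 3): e=[57,0,57] → ·  [on edge]
    (2,2)@(5, 5): e=[11,84,19] → #
    (3,2)@(7, 5): e=[23,72,19] → #
    (8,2)@(17, 5): e=[83,12,19] → #
    (9,2)@(19, 5): e=[95,0,19] → ·  [on edge]
    (2,3)@(5, 7): e=[37,96,-19] → ·
    (3,3)@(7, 7): e=[49,84,-19] → ·
    (10,3)@(21, 7): e=[133,0,-19] → ·  [on edge]
  covered (12 px):
    · · · · · · # · · · ·
    · · · · # # # # · · ·
    · · # # # # # # # · ·
    · · · · · · · · · · ·
    · · · · · · · · · · ·

Result: [1,5,4]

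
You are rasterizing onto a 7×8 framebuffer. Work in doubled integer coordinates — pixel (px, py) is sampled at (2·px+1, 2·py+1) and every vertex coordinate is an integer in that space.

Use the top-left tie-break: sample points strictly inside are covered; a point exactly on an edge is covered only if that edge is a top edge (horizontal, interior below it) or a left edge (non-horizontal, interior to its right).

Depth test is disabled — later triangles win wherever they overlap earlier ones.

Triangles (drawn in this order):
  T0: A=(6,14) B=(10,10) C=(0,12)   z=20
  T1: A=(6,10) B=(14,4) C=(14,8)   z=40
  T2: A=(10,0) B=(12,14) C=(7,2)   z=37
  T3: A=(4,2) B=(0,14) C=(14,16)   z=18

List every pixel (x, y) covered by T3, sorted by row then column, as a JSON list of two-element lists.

T0:
  2·area = 32  (B↔C swapped to make it positive)
  edge (6, 14)→(0, 12): d=(-6,-2) top-left  bias=+0
  edge (0, 12)→(10, 10): d=(10,-2) top-left  bias=+0
  edge (10, 10)→(6, 14): d=(-4,4) right/bottom  bias=-1
    (6,3)@(13, 7): e=[56,-24,0] → ·  [on edge]
    (5,4)@(11, 9): e=[40,-8,0] → ·  [on edge]
    (2,5)@(5, 11): e=[16,0,16] → █  [on edge]
    (3,5)@(7, 11): e=[20,4,8] → █
    (4,5)@(9, 11): e=[24,8,0] → ·  [on edge]
    (1,6)@(3, 13): e=[0,16,16] → █  [on edge]
    (3,6)@(7, 13): e=[8,24,0] → ·  [on edge]
    (1,7)@(3, 15): e=[-12,36,8] → ·
    (2,7)@(5, 15): e=[-8,40,0] → ·  [on edge]
    (4,7)@(9, 15): e=[0,48,-16] → ·  [on edge]
  covered (4 px):
    · · · · · · ·
    · · · · · · ·
    · · · · · · ·
    · · · · · · ·
    · · · · · · ·
    · · █ █ · · ·
    · █ █ · · · ·
    · · · · · · ·
T1:
  2·area = 32
  edge (6, 10)→(14, 4): d=(8,-6) top-left  bias=+0
  edge (14, 4)→(14, 8): d=(0,4) right/bottom  bias=-1
  edge (14, 8)→(6, 10): d=(-8,2) right/bottom  bias=-1
    (6,2)@(13, 5): e=[2,4,26] → █
    (5,3)@(11, 7): e=[6,12,14] → █
    (4,4)@(9, 9): e=[10,20,2] → █
    (5,4)@(11, 9): e=[22,12,-2] → ·
    (6,4)@(13, 9): e=[34,4,-6] → ·
    (4,5)@(9, 11): e=[26,20,-14] → ·
  covered (4 px):
    · · · · · · ·
    · · · · · · ·
    · · · · · · █
    · · · · · █ █
    · · · · █ · ·
    · · · · · · ·
    · · · · · · ·
    · · · · · · ·
T2:
  2·area = 46
  edge (10, 0)→(12, 14): d=(2,14) right/bottom  bias=-1
  edge (12, 14)→(7, 2): d=(-5,-12) top-left  bias=+0
  edge (7, 2)→(10, 0): d=(3,-2) top-left  bias=+0
    (4,0)@(9, 1): e=[16,29,1] → █
    (5,0)@(11, 1): e=[-12,53,5] → ·
    (4,1)@(9, 3): e=[20,19,7] → █
    (5,1)@(11, 3): e=[-8,43,11] → ·
    (4,2)@(9, 5): e=[24,9,13] → █
    (5,2)@(11, 5): e=[-4,33,17] → ·
    (4,3)@(9, 7): e=[28,-1,19] → ·
    (5,3)@(11, 7): e=[0,23,23] → ·  [on edge]
    (5,4)@(11, 9): e=[4,13,29] → █
    (6,4)@(13, 9): e=[-24,37,33] → ·
    (5,5)@(11, 11): e=[8,3,35] → █
    (6,5)@(13, 11): e=[-20,27,39] → ·
  covered (5 px):
    · · · · █ · ·
    · · · · █ · ·
    · · · · █ · ·
    · · · · · · ·
    · · · · · █ ·
    · · · · · █ ·
    · · · · · · ·
    · · · · · · ·
T3:
  2·area = 176  (B↔C swapped to make it positive)
  edge (4, 2)→(14, 16): d=(10,14) right/bottom  bias=-1
  edge (14, 16)→(0, 14): d=(-14,-2) top-left  bias=+0
  edge (0, 14)→(4, 2): d=(4,-12) top-left  bias=+0
    (1,2)@(3, 5): e=[44,132,0] → █  [on edge]
    (2,2)@(5, 5): e=[16,136,24] → █
    (3,2)@(7, 5): e=[-12,140,48] → ·
    (1,3)@(3, 7): e=[64,104,8] → █
    (3,3)@(7, 7): e=[8,112,56] → █
    (4,3)@(9, 7): e=[-20,116,80] → ·
    (1,4)@(3, 9): e=[84,76,16] → █
    (4,4)@(9, 9): e=[0,88,88] → ·  [on edge]
    (0,5)@(1, 11): e=[132,44,0] → █  [on edge]
    (4,5)@(9, 11): e=[20,60,96] → █
    (5,5)@(11, 11): e=[-8,64,120] → ·
    (0,6)@(1, 13): e=[152,16,8] → █
    (3,7)@(7, 15): e=[88,0,88] → █  [on edge]
  covered (23 px):
    · · · · · · ·
    · · · · · · ·
    · █ █ · · · ·
    · █ █ █ · · ·
    · █ █ █ · · ·
    █ █ █ █ █ · ·
    █ █ █ █ █ █ ·
    · · · █ █ █ █

Result: [[1,2],[2,2],[1,3],[2,3],[3,3],[1,4],[2,4],[3,4],[0,5],[1,5],[2,5],[3,5],[4,5],[0,6],[1,6],[2,6],[3,6],[4,6],[5,6],[3,7],[4,7],[5,7],[6,7]]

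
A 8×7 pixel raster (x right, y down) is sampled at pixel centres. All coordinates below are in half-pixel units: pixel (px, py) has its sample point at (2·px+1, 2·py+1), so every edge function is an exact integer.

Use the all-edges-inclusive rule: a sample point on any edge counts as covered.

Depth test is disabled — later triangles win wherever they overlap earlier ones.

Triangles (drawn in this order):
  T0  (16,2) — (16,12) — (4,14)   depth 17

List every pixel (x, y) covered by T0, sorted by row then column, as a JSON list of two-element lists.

T0:
  2·area = 120
  edge (16, 2)→(16, 12): d=(0,10) inclusive
  edge (16, 12)→(4, 14): d=(-12,2) inclusive
  edge (4, 14)→(16, 2): d=(12,-12) inclusive
    (7,1)@(15, 3): e=[10,110,0] → #  [on edge]
    (6,2)@(13, 5): e=[30,90,0] → #  [on edge]
    (5,3)@(11, 7): e=[50,70,0] → #  [on edge]
    (4,4)@(9, 9): e=[70,50,0] → #  [on edge]
    (3,5)@(7, 11): e=[90,30,0] → #  [on edge]
    (2,6)@(5, 13): e=[110,10,0] → #  [on edge]
    (5,6)@(11, 13): e=[50,-2,72] → ·
    (6,6)@(13, 13): e=[30,-6,96] → ·
    (7,6)@(15, 13): e=[10,-10,120] → ·
  covered (18 px):
    · · · · · · · ·
    · · · · · · · #
    · · · · · · # #
    · · · · · # # #
    · · · · # # # #
    · · · # # # # #
    · · # # # · · ·

Result: [[7,1],[6,2],[7,2],[5,3],[6,3],[7,3],[4,4],[5,4],[6,4],[7,4],[3,5],[4,5],[5,5],[6,5],[7,5],[2,6],[3,6],[4,6]]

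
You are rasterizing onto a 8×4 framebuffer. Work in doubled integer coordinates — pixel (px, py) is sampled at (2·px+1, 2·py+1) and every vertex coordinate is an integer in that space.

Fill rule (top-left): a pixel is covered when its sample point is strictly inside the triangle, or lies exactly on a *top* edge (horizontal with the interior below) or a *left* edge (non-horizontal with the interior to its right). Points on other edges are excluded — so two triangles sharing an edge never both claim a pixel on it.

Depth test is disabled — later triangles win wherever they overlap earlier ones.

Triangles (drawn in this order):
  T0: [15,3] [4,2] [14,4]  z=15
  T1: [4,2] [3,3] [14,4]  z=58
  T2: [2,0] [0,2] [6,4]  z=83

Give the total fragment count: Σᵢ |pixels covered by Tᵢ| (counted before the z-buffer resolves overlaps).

T0:
  2·area = 12  (B↔C swapped to make it positive)
  edge (15, 3)→(14, 4): d=(-1,1) right/bottom  bias=-1
  edge (14, 4)→(4, 2): d=(-10,-2) top-left  bias=+0
  edge (4, 2)→(15, 3): d=(11,1) right/bottom  bias=-1
    (4,1)@(9, 3): e=[6,0,6] → X  [on edge]
    (5,1)@(11, 3): e=[4,4,4] → X
    (6,1)@(13, 3): e=[2,8,2] → X
    (7,1)@(15, 3): e=[0,12,0] → .  [on edge]
    (4,2)@(9, 5): e=[4,-20,28] → .
    (5,2)@(11, 5): e=[2,-16,26] → .
    (6,2)@(13, 5): e=[0,-12,24] → .  [on edge]
    (5,3)@(11, 7): e=[0,-36,48] → .  [on edge]
  covered (3 px):
    . . . . . . . .
    . . . . X X X .
    . . . . . . . .
    . . . . . . . .
T1:
  2·area = 12  (B↔C swapped to make it positive)
  edge (4, 2)→(14, 4): d=(10,2) right/bottom  bias=-1
  edge (14, 4)→(3, 3): d=(-11,-1) top-left  bias=+0
  edge (3, 3)→(4, 2): d=(1,-1) top-left  bias=+0
    (2,0)@(5, 1): e=[-12,24,0] → .  [on edge]
    (1,1)@(3, 3): e=[12,0,0] → X  [on edge]
    (2,1)@(5, 3): e=[8,2,2] → X
    (3,1)@(7, 3): e=[4,4,4] → X
    (4,1)@(9, 3): e=[0,6,6] → .  [on edge]
    (0,2)@(1, 5): e=[36,-24,0] → .  [on edge]
    (1,2)@(3, 5): e=[32,-22,2] → .
    (2,2)@(5, 5): e=[28,-20,4] → .
    (3,2)@(7, 5): e=[24,-18,6] → .
  covered (3 px):
    . . . . . . . .
    . X X X . . . .
    . . . . . . . .
    . . . . . . . .
T2:
  2·area = 16  (B↔C swapped to make it positive)
  edge (2, 0)→(6, 4): d=(4,4) right/bottom  bias=-1
  edge (6, 4)→(0, 2): d=(-6,-2) top-left  bias=+0
  edge (0, 2)→(2, 0): d=(2,-2) top-left  bias=+0
    (0,0)@(1, 1): e=[8,8,0] → X  [on edge]
    (1,0)@(3, 1): e=[0,12,4] → .  [on edge]
    (0,1)@(1, 3): e=[16,-4,4] → .
    (1,1)@(3, 3): e=[8,0,8] → X  [on edge]
    (2,1)@(5, 3): e=[0,4,12] → .  [on edge]
    (1,2)@(3, 5): e=[16,-12,12] → .
    (3,2)@(7, 5): e=[0,-4,20] → .  [on edge]
    (4,2)@(9, 5): e=[-8,0,24] → .  [on edge]
    (4,3)@(9, 7): e=[0,-12,28] → .  [on edge]
    (7,3)@(15, 7): e=[-24,0,40] → .  [on edge]
  covered (2 px):
    X . . . . . . .
    . X . . . . . .
    . . . . . . . .
    . . . . . . . .

Final: 8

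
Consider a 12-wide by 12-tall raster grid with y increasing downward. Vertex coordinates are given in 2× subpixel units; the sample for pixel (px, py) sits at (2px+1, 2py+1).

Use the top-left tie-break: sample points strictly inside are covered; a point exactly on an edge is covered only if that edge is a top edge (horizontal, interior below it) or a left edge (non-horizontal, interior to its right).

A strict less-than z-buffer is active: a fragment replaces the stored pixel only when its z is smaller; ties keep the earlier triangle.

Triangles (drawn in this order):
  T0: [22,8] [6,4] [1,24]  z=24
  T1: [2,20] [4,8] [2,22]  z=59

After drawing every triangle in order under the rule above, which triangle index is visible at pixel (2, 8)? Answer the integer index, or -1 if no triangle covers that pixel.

T0:
  2·area = 340  (B↔C swapped to make it positive)
  edge (22, 8)→(1, 24): d=(-21,16) right/bottom  bias=-1
  edge (1, 24)→(6, 4): d=(5,-20) top-left  bias=+0
  edge (6, 4)→(22, 8): d=(16,4) right/bottom  bias=-1
    (3,2)@(7, 5): e=[303,25,12] → #
    (4,2)@(9, 5): e=[271,65,4] → #
    (5,2)@(11, 5): e=[239,105,-4] → ·
    (3,3)@(7, 7): e=[261,35,44] → #
    (5,3)@(11, 7): e=[197,115,28] → #
    (6,3)@(13, 7): e=[165,155,20] → #
    (7,3)@(15, 7): e=[133,195,12] → #
    (8,3)@(17, 7): e=[101,235,4] → #
    (9,3)@(19, 7): e=[69,275,-4] → ·
    (2,4)@(5, 9): e=[251,5,84] → #
    (9,4)@(19, 9): e=[27,285,28] → #
    (10,4)@(21, 9): e=[-5,325,20] → ·
  covered (41 px):
    · · · · · · · · · · · ·
    · · · · · · · · · · · ·
    · · · # # · · · · · · ·
    · · · # # # # # # · · ·
    · · # # # # # # # # · ·
    · · # # # # # # # · · ·
    · · # # # # # # · · · ·
    · · # # # # · · · · · ·
    · # # # # · · · · · · ·
    · # # # · · · · · · · ·
    · # · · · · · · · · · ·
    · · · · · · · · · · · ·
T1:
  2·area = 4
  edge (2, 20)→(4, 8): d=(2,-12) top-left  bias=+0
  edge (4, 8)→(2, 22): d=(-2,14) right/bottom  bias=-1
  edge (2, 22)→(2, 20): d=(0,-2) top-left  bias=+0
    (2,0)@(5, 1): e=[-2,0,6] → ·  [on edge]
    (1,7)@(3, 15): e=[2,0,2] → ·  [on edge]
  covered (0 px):
    · · · · · · · · · · · ·
    · · · · · · · · · · · ·
    · · · · · · · · · · · ·
    · · · · · · · · · · · ·
    · · · · · · · · · · · ·
    · · · · · · · · · · · ·
    · · · · · · · · · · · ·
    · · · · · · · · · · · ·
    · · · · · · · · · · · ·
    · · · · · · · · · · · ·
    · · · · · · · · · · · ·
    · · · · · · · · · · · ·

Z-buffer (winner per pixel, '.' = empty):
  . . . . . . . . . . . .
  . . . . . . . . . . . .
  . . . 0 0 . . . . . . .
  . . . 0 0 0 0 0 0 . . .
  . . 0 0 0 0 0 0 0 0 . .
  . . 0 0 0 0 0 0 0 . . .
  . . 0 0 0 0 0 0 . . . .
  . . 0 0 0 0 . . . . . .
  . 0 0 0 0 . . . . . . .
  . 0 0 0 . . . . . . . .
  . 0 . . . . . . . . . .
  . . . . . . . . . . . .

Result: 0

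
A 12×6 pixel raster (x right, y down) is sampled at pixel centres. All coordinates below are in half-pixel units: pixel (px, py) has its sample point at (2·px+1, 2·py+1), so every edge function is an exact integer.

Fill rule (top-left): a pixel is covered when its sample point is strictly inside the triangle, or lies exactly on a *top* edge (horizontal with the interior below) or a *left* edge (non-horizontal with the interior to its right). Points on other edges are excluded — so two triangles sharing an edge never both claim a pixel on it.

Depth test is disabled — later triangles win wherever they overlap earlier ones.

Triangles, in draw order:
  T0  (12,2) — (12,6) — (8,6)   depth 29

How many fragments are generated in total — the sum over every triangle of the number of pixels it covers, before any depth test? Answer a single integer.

T0:
  2·area = 16
  edge (12, 2)→(12, 6): d=(0,4) right/bottom  bias=-1
  edge (12, 6)→(8, 6): d=(-4,0) right/bottom  bias=-1
  edge (8, 6)→(12, 2): d=(4,-4) top-left  bias=+0
    (6,0)@(13, 1): e=[-4,20,0] → ·  [on edge]
    (5,1)@(11, 3): e=[4,12,0] → #  [on edge]
    (6,1)@(13, 3): e=[-4,12,8] → ·
    (4,2)@(9, 5): e=[12,4,0] → #  [on edge]
    (6,2)@(13, 5): e=[-4,4,16] → ·
    (3,3)@(7, 7): e=[20,-4,0] → ·  [on edge]
    (4,3)@(9, 7): e=[12,-4,8] → ·
    (5,3)@(11, 7): e=[4,-4,16] → ·
    (2,4)@(5, 9): e=[28,-12,0] → ·  [on edge]
    (1,5)@(3, 11): e=[36,-20,0] → ·  [on edge]
  covered (3 px):
    · · · · · · · · · · · ·
    · · · · · # · · · · · ·
    · · · · # # · · · · · ·
    · · · · · · · · · · · ·
    · · · · · · · · · · · ·
    · · · · · · · · · · · ·

Answer: 3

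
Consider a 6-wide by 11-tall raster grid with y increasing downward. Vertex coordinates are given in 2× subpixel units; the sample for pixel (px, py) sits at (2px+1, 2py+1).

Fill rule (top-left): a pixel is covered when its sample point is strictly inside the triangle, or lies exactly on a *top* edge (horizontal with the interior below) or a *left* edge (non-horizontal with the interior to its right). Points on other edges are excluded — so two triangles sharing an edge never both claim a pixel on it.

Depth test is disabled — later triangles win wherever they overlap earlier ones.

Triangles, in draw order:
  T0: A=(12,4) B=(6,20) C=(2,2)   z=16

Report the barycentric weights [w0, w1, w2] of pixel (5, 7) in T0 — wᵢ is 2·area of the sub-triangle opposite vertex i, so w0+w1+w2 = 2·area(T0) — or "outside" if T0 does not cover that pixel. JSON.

T0:
  2·area = 172
  edge (12, 4)→(6, 20): d=(-6,16) right/bottom  bias=-1
  edge (6, 20)→(2, 2): d=(-4,-18) top-left  bias=+0
  edge (2, 2)→(12, 4): d=(10,2) right/bottom  bias=-1
    (1,1)@(3, 3): e=[150,14,8] → X
    (2,1)@(5, 3): e=[118,50,4] → X
    (3,1)@(7, 3): e=[86,86,0] → .  [on edge]
    (1,2)@(3, 5): e=[138,6,28] → X
    (3,2)@(7, 5): e=[74,78,20] → X
    (4,2)@(9, 5): e=[42,114,16] → X
    (5,2)@(11, 5): e=[10,150,12] → X
    (1,3)@(3, 7): e=[126,-2,48] → .
    (2,3)@(5, 7): e=[94,34,44] → X
    (5,3)@(11, 7): e=[-2,142,32] → .
    (2,4)@(5, 9): e=[82,26,64] → X
    (5,4)@(11, 9): e=[-14,134,52] → .
  covered (21 px):
    . . . . . .
    . X X . . .
    . X X X X X
    . . X X X .
    . . X X X .
    . . X X X .
    . . X X . .
    . . X X . .
    . . . X . .
    . . . . . .
    . . . . . .

Final: "outside"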